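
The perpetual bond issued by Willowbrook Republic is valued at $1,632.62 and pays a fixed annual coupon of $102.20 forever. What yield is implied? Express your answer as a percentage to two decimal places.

6.26%

P = C/r ⇒ r = C/P = $102.20/$1,632.62 = 0.062599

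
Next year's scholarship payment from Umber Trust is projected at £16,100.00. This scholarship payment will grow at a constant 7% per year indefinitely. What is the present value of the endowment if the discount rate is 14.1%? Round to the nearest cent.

£226760.56

Growing perpetuity: P = D₁ / (r − g) = £16,100.0000 / (0.141 − 0.07) = £226,760.56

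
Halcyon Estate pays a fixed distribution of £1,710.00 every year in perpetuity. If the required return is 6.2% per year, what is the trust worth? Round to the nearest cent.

£27580.65

Level perpetuity: PV = C / r = £1,710.00 / 0.062 = £27,580.65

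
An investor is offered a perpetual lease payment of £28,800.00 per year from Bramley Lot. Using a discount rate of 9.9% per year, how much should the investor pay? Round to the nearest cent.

£290909.09

Level perpetuity: PV = C / r = £28,800.00 / 0.099 = £290,909.09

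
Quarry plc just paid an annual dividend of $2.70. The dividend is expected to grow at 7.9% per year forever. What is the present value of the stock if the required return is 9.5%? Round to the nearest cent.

$182.08

D₁ = D₀ × (1 + g) = $2.70 × 1.079 = $2.9133
Growing perpetuity: P = D₁ / (r − g) = $2.9133 / (0.095 − 0.079) = $182.08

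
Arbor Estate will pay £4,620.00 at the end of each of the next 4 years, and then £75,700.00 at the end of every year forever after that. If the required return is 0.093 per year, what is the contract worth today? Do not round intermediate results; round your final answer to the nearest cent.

£585207.44

PV of 4-year annuity: £4,620.00 × [1 − (1+0.093)^−4] / 0.093 = 14869.47474
Perpetuity value at year 4: £75,700.00 / 0.093 = 813978.49462
PV of perpetuity: 813978.49462 / (1+0.093)^4 = 570337.96689
Total PV = 14869.47474 + 570337.96689 = 585207.44164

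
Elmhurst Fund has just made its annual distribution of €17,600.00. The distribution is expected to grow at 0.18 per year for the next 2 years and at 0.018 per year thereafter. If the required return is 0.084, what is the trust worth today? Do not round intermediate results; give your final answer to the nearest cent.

€361692.50

D_1 = 20768.00000
D_2 = 24506.24000
Terminal value at year 2: TV = D_2×(1+g_2)/(r−g_2) = 24947.35232/0.066 = 377990.18667
P_0 = D_1/(1+r)^1 + D_2/(1+r)^2 + TV/(1+r)^2
    = 19158.67159 + 20855.38051 + 321678.44483 = 361692.49692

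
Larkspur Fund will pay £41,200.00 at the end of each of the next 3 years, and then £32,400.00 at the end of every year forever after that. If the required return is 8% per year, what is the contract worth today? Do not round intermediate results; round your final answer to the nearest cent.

£427678.45

PV of 3-year annuity: £41,200.00 × [1 − (1+0.08)^−3] / 0.08 = 106176.39587
Perpetuity value at year 3: £32,400.00 / 0.08 = 405000.00000
PV of perpetuity: 405000.00000 / (1+0.08)^3 = 321502.05761
Total PV = 106176.39587 + 321502.05761 = 427678.45349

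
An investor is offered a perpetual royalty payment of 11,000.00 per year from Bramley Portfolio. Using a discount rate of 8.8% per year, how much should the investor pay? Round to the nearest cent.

Level perpetuity: PV = C / r = 11,000.00 / 0.088 = 125,000.00

125000.00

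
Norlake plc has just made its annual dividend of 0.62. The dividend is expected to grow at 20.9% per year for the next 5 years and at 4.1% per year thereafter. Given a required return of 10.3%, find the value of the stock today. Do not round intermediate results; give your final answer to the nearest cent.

D_1 = 0.74958
D_2 = 0.90624
D_3 = 1.09565
D_4 = 1.32464
D_5 = 1.60149
Terminal value at year 5: TV = D_5×(1+g_2)/(r−g_2) = 1.66715/0.062 = 26.88947
P_0 = D_1/(1+r)^1 + D_2/(1+r)^2 + D_3/(1+r)^3 + D_4/(1+r)^4 + D_5/(1+r)^5 + TV/(1+r)^5
    = 0.67958 + 0.74489 + 0.81648 + 0.89494 + 0.98095 + 16.47042 = 20.58726

20.59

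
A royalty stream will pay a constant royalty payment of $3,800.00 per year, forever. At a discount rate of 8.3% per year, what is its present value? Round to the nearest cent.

$45783.13

Level perpetuity: PV = C / r = $3,800.00 / 0.083 = $45,783.13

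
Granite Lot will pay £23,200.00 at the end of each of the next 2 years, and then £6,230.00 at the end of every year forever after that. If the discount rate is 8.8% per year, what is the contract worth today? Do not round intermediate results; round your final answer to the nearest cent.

£100728.75

PV of 2-year annuity: £23,200.00 × [1 − (1+0.088)^−2] / 0.088 = 40922.36159
Perpetuity value at year 2: £6,230.00 / 0.088 = 70795.45455
PV of perpetuity: 70795.45455 / (1+0.088)^2 = 59806.38934
Total PV = 40922.36159 + 59806.38934 = 100728.75093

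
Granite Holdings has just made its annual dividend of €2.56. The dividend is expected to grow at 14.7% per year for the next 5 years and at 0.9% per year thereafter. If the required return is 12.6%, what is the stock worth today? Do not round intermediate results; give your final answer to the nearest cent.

€37.75

D_1 = 2.93632
D_2 = 3.36796
D_3 = 3.86305
D_4 = 4.43092
D_5 = 5.08226
Terminal value at year 5: TV = D_5×(1+g_2)/(r−g_2) = 5.12800/0.117 = 43.82908
P_0 = D_1/(1+r)^1 + D_2/(1+r)^2 + D_3/(1+r)^3 + D_4/(1+r)^4 + D_5/(1+r)^5 + TV/(1+r)^5
    = 2.60774 + 2.65638 + 2.70592 + 2.75639 + 2.80779 + 24.21422 = 37.74844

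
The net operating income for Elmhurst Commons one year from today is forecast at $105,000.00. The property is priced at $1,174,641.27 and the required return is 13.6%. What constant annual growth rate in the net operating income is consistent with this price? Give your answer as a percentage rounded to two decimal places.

P = D₁/(r−g) ⇒ g = r − D₁/P = 0.136 − $105,000.00/$1,174,641.27 = 0.046611

4.66%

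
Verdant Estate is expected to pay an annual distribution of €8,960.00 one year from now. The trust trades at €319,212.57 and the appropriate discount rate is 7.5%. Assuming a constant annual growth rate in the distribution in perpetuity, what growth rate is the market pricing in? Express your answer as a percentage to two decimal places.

4.69%

P = D₁/(r−g) ⇒ g = r − D₁/P = 0.075 − €8,960.00/€319,212.57 = 0.046931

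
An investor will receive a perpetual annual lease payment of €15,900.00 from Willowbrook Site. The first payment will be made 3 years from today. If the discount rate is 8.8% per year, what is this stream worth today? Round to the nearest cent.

€152635.89

Value at end of year 2: C / r = €15,900.00 / 0.088 = €180,681.8182
Discount to today: PV = €180,681.8182 / (1 + 0.088)^2 = €180,681.8182 / 1.183744 = €152,635.89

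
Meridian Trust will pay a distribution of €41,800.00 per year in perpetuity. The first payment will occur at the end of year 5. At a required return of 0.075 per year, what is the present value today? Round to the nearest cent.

Value at end of year 4: C / r = €41,800.00 / 0.075 = €557,333.3333
Discount to today: PV = €557,333.3333 / (1 + 0.075)^4 = €557,333.3333 / 1.335469 = €417,331.50

€417331.50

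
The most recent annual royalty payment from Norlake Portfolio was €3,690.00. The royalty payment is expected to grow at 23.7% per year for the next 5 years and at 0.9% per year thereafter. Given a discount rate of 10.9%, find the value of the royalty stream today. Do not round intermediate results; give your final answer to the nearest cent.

D_1 = 4564.53000
D_2 = 5646.32361
D_3 = 6984.50231
D_4 = 8639.82935
D_5 = 10687.46891
Terminal value at year 5: TV = D_5×(1+g_2)/(r−g_2) = 10783.65613/0.1 = 107836.56129
P_0 = D_1/(1+r)^1 + D_2/(1+r)^2 + D_3/(1+r)^3 + D_4/(1+r)^4 + D_5/(1+r)^5 + TV/(1+r)^5
    = 4115.89720 + 4590.95117 + 5120.83552 + 5711.87875 + 6371.13978 + 64284.80040 = 90195.50283

€90195.50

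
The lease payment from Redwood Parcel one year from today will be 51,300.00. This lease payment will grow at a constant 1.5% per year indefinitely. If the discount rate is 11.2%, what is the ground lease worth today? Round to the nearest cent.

Growing perpetuity: P = D₁ / (r − g) = 51,300.0000 / (0.112 − 0.015) = 528,865.98

528865.98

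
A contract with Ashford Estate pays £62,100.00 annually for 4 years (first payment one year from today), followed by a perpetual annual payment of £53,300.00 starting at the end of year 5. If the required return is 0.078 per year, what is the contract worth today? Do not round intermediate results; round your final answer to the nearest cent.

PV of 4-year annuity: £62,100.00 × [1 − (1+0.078)^−4] / 0.078 = 206602.06732
Perpetuity value at year 4: £53,300.00 / 0.078 = 683333.33333
PV of perpetuity: 683333.33333 / (1+0.078)^4 = 506008.20953
Total PV = 206602.06732 + 506008.20953 = 712610.27685

£712610.28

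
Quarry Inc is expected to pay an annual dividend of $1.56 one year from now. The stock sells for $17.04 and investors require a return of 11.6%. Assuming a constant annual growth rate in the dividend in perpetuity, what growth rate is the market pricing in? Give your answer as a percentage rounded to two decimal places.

P = D₁/(r−g) ⇒ g = r − D₁/P = 0.116 − $1.56/$17.04 = 0.024451

2.45%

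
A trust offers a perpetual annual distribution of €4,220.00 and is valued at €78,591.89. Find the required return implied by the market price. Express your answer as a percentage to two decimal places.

5.37%

P = C/r ⇒ r = C/P = €4,220.00/€78,591.89 = 0.053695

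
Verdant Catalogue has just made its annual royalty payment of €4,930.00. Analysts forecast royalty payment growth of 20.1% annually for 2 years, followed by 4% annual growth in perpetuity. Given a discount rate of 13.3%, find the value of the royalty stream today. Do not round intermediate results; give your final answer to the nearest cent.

D_1 = 5920.93000
D_2 = 7111.03693
Terminal value at year 2: TV = D_2×(1+g_2)/(r−g_2) = 7395.47841/0.093 = 79521.27320
P_0 = D_1/(1+r)^1 + D_2/(1+r)^2 + TV/(1+r)^2
    = 5225.88703 + 5539.53250 + 61947.46017 = 72712.87969

€72712.88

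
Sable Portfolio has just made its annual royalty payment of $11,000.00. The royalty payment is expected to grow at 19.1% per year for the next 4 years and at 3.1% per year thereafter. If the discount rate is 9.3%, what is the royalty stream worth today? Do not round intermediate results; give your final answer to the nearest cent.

D_1 = 13101.00000
D_2 = 15603.29100
D_3 = 18583.51958
D_4 = 22132.97182
Terminal value at year 4: TV = D_4×(1+g_2)/(r−g_2) = 22819.09395/0.062 = 368049.90238
P_0 = D_1/(1+r)^1 + D_2/(1+r)^2 + D_3/(1+r)^3 + D_4/(1+r)^4 + TV/(1+r)^4
    = 11986.27630 + 13060.98360 + 14232.05075 + 15508.11752 + 257884.98643 = 312672.41460

$312672.41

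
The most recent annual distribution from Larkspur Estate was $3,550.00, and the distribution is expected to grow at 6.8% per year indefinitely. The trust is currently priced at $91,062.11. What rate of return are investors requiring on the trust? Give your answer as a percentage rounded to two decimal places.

10.96%

D₁ = $3,550.00 × 1.068 = $3,791.4000
P = D₁/(r − g) ⇒ r = D₁/P + g = $3,791.4000/$91,062.11 + 0.068 = 0.041635 + 0.068 = 0.109635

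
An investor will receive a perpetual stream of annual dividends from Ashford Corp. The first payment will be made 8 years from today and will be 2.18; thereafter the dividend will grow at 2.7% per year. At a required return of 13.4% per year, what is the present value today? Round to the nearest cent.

Value at end of year 7: C₁ / (r − g) = 2.18 / (0.134 − 0.027) = 20.3738
Discount to today: PV = 20.3738 / (1 + 0.134)^7 = 20.3738 / 2.411523 = 8.45

8.45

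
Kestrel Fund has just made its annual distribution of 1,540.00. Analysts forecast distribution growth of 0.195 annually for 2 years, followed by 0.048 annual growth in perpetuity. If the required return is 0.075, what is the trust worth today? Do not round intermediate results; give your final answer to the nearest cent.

77479.64

D_1 = 1840.30000
D_2 = 2199.15850
Terminal value at year 2: TV = D_2×(1+g_2)/(r−g_2) = 2304.71811/0.027 = 85359.92993
P_0 = D_1/(1+r)^1 + D_2/(1+r)^2 + TV/(1+r)^2
    = 1711.90698 + 1903.00357 + 73864.73114 = 77479.64169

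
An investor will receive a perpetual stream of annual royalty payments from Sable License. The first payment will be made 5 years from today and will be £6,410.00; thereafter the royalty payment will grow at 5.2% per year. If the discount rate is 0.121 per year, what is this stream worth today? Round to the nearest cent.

Value at end of year 4: C₁ / (r − g) = £6,410.00 / (0.121 − 0.052) = £92,898.5507
Discount to today: PV = £92,898.5507 / (1 + 0.121)^4 = £92,898.5507 / 1.579147 = £58,828.33

£58828.33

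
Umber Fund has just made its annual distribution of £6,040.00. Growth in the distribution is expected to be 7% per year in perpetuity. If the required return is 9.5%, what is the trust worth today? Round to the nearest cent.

£258512.00

D₁ = D₀ × (1 + g) = £6,040.00 × 1.07 = £6,462.8000
Growing perpetuity: P = D₁ / (r − g) = £6,462.8000 / (0.095 − 0.07) = £258,512.00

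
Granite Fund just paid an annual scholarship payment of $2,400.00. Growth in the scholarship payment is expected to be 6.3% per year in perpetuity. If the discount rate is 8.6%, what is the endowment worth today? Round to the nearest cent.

$110921.74

D₁ = D₀ × (1 + g) = $2,400.00 × 1.063 = $2,551.2000
Growing perpetuity: P = D₁ / (r − g) = $2,551.2000 / (0.086 − 0.063) = $110,921.74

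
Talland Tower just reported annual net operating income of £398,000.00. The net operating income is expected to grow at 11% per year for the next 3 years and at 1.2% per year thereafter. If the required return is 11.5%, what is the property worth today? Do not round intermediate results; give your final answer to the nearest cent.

£5041398.71

D_1 = 441780.00000
D_2 = 490375.80000
D_3 = 544317.13800
Terminal value at year 3: TV = D_3×(1+g_2)/(r−g_2) = 550848.94366/0.103 = 5348047.99666
P_0 = D_1/(1+r)^1 + D_2/(1+r)^2 + D_3/(1+r)^3 + TV/(1+r)^3
    = 396215.24664 + 394438.49665 + 392669.71416 + 3858075.24976 = 5041398.70721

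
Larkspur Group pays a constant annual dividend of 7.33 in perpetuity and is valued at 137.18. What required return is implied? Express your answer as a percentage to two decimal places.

P = C/r ⇒ r = C/P = 7.33/137.18 = 0.053433

5.34%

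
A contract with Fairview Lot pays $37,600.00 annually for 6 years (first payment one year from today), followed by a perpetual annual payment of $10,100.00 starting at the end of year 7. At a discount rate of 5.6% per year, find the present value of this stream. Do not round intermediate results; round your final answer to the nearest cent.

PV of 6-year annuity: $37,600.00 × [1 − (1+0.056)^−6] / 0.056 = 187238.02174
Perpetuity value at year 6: $10,100.00 / 0.056 = 180357.14286
PV of perpetuity: 180357.14286 / (1+0.056)^6 = 130061.82319
Total PV = 187238.02174 + 130061.82319 = 317299.84493

$317299.84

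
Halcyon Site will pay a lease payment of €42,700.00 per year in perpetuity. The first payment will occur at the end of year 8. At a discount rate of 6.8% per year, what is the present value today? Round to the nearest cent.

€396205.22

Value at end of year 7: C / r = €42,700.00 / 0.068 = €627,941.1765
Discount to today: PV = €627,941.1765 / (1 + 0.068)^7 = €627,941.1765 / 1.584889 = €396,205.22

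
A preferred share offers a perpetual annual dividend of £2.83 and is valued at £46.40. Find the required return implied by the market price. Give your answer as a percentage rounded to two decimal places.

P = C/r ⇒ r = C/P = £2.83/£46.40 = 0.060991

6.10%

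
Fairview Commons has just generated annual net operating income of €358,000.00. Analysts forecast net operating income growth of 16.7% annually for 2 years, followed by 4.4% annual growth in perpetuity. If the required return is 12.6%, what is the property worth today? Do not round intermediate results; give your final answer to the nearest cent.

D_1 = 417786.00000
D_2 = 487556.26200
Terminal value at year 2: TV = D_2×(1+g_2)/(r−g_2) = 509008.73753/0.082 = 6207423.62839
P_0 = D_1/(1+r)^1 + D_2/(1+r)^2 + TV/(1+r)^2
    = 371035.52398 + 384545.69848 + 4895923.28303 = 5651504.50548

€5651504.51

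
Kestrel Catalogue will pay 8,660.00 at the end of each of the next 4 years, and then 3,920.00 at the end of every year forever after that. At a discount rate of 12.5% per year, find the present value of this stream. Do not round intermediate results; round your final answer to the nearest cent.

PV of 4-year annuity: 8,660.00 × [1 − (1+0.125)^−4] / 0.125 = 26028.83707
Perpetuity value at year 4: 3,920.00 / 0.125 = 31360.00000
PV of perpetuity: 31360.00000 / (1+0.125)^4 = 19577.89361
Total PV = 26028.83707 + 19577.89361 = 45606.73068

45606.73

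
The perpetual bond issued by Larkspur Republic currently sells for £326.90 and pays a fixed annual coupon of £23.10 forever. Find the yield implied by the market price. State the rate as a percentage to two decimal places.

P = C/r ⇒ r = C/P = £23.10/£326.90 = 0.070664

7.07%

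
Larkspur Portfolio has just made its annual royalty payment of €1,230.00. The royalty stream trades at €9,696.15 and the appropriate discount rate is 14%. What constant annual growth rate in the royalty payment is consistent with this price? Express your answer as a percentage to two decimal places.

P = D₀(1+g)/(r−g) ⇒ P(r−g) = D₀(1+g) ⇒ g(P+D₀) = P·r − D₀
g = (P·r − D₀)/(P + D₀) = (€9,696.15×0.14 − €1,230.00) / (€9,696.15 + €1,230.00) = 0.011666

1.17%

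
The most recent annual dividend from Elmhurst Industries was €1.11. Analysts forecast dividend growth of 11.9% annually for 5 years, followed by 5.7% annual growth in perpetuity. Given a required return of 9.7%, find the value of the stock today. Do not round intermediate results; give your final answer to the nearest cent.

€38.29

D_1 = 1.24209
D_2 = 1.38990
D_3 = 1.55530
D_4 = 1.74038
D_5 = 1.94748
Terminal value at year 5: TV = D_5×(1+g_2)/(r−g_2) = 2.05849/0.04 = 51.46221
P_0 = D_1/(1+r)^1 + D_2/(1+r)^2 + D_3/(1+r)^3 + D_4/(1+r)^4 + D_5/(1+r)^5 + TV/(1+r)^5
    = 1.13226 + 1.15497 + 1.17813 + 1.20176 + 1.22586 + 32.39331 = 38.28628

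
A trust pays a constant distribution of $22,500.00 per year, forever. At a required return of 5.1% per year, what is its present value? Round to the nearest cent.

Level perpetuity: PV = C / r = $22,500.00 / 0.051 = $441,176.47

$441176.47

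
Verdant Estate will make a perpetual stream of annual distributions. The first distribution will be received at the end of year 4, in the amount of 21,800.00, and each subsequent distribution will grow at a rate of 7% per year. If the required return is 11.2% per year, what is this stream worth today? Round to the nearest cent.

377479.04

Value at end of year 3: C₁ / (r − g) = 21,800.00 / (0.112 − 0.07) = 519,047.6190
Discount to today: PV = 519,047.6190 / (1 + 0.112)^3 = 519,047.6190 / 1.375037 = 377,479.04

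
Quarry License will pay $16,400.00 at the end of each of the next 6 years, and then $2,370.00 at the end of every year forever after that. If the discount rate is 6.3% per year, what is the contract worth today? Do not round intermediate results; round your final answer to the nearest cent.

$105963.59

PV of 6-year annuity: $16,400.00 × [1 − (1+0.063)^−6] / 0.063 = 79889.55323
Perpetuity value at year 6: $2,370.00 / 0.063 = 37619.04762
PV of perpetuity: 37619.04762 / (1+0.063)^6 = 26074.03291
Total PV = 79889.55323 + 26074.03291 = 105963.58615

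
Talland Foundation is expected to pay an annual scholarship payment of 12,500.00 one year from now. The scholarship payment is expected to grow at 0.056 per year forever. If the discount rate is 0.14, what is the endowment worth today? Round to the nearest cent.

Growing perpetuity: P = D₁ / (r − g) = 12,500.0000 / (0.14 − 0.056) = 148,809.52

148809.52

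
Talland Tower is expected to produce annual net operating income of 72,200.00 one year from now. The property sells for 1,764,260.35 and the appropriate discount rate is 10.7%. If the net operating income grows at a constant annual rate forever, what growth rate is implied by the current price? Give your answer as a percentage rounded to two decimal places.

P = D₁/(r−g) ⇒ g = r − D₁/P = 0.107 − 72,200.00/1,764,260.35 = 0.066076

6.61%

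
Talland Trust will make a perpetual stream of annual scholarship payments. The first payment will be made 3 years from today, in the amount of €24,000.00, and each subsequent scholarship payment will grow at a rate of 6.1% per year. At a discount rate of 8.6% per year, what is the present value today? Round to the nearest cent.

€813975.97

Value at end of year 2: C₁ / (r − g) = €24,000.00 / (0.086 − 0.061) = €960,000.0000
Discount to today: PV = €960,000.0000 / (1 + 0.086)^2 = €960,000.0000 / 1.179396 = €813,975.97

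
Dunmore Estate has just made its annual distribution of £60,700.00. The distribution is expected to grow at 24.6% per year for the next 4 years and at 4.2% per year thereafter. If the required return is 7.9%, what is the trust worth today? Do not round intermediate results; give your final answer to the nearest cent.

D_1 = 75632.20000
D_2 = 94237.72120
D_3 = 117420.20062
D_4 = 146305.56997
Terminal value at year 4: TV = D_4×(1+g_2)/(r−g_2) = 152450.40391/0.037 = 4120281.18663
P_0 = D_1/(1+r)^1 + D_2/(1+r)^2 + D_3/(1+r)^3 + D_4/(1+r)^4 + TV/(1+r)^4
    = 70094.71733 + 80943.48266 + 93471.34328 + 107938.17769 + 3039772.46358 = 3392220.18454

£3392220.18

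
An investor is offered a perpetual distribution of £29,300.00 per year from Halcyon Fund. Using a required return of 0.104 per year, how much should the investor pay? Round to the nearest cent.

£281730.77

Level perpetuity: PV = C / r = £29,300.00 / 0.104 = £281,730.77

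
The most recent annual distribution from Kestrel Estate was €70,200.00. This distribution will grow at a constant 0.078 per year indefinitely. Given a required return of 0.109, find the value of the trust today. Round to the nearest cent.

€2441148.39

D₁ = D₀ × (1 + g) = €70,200.00 × 1.078 = €75,675.6000
Growing perpetuity: P = D₁ / (r − g) = €75,675.6000 / (0.109 − 0.078) = €2,441,148.39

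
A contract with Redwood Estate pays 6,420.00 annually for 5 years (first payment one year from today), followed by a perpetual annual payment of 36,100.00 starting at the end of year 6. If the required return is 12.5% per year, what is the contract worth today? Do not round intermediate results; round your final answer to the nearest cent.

PV of 5-year annuity: 6,420.00 × [1 − (1+0.125)^−5] / 0.125 = 22858.84875
Perpetuity value at year 5: 36,100.00 / 0.125 = 288800.00000
PV of perpetuity: 288800.00000 / (1+0.125)^5 = 160263.48287
Total PV = 22858.84875 + 160263.48287 = 183122.33162

183122.33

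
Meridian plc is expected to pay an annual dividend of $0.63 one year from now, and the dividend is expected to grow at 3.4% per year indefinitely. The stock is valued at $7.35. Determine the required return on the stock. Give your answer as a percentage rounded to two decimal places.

11.97%

P = D₁/(r − g) ⇒ r = D₁/P + g = $0.6300/$7.35 + 0.034 = 0.085714 + 0.034 = 0.119714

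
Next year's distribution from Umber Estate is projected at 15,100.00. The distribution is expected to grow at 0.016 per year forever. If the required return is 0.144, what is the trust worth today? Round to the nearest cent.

Growing perpetuity: P = D₁ / (r − g) = 15,100.0000 / (0.144 − 0.016) = 117,968.75

117968.75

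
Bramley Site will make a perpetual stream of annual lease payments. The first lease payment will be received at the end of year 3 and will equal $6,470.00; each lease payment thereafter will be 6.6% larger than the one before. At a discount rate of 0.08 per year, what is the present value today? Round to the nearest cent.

$396213.01

Value at end of year 2: C₁ / (r − g) = $6,470.00 / (0.08 − 0.066) = $462,142.8571
Discount to today: PV = $462,142.8571 / (1 + 0.08)^2 = $462,142.8571 / 1.166400 = $396,213.01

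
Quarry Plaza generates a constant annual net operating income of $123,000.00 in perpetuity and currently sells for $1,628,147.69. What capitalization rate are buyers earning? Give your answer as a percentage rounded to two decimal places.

7.55%

P = C/r ⇒ r = C/P = $123,000.00/$1,628,147.69 = 0.075546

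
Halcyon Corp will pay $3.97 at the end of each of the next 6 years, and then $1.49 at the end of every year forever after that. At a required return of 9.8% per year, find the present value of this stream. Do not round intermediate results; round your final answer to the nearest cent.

PV of 6-year annuity: $3.97 × [1 − (1+0.098)^−6] / 0.098 = 17.39220
Perpetuity value at year 6: $1.49 / 0.098 = 15.20408
PV of perpetuity: 15.20408 / (1+0.098)^6 = 8.67653
Total PV = 17.39220 + 8.67653 = 26.06873

$26.07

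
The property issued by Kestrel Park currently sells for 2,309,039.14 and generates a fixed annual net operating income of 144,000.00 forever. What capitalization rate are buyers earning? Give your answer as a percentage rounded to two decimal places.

P = C/r ⇒ r = C/P = 144,000.00/2,309,039.14 = 0.062364

6.24%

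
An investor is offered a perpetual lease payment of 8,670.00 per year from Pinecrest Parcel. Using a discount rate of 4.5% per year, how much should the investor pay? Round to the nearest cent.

192666.67

Level perpetuity: PV = C / r = 8,670.00 / 0.045 = 192,666.67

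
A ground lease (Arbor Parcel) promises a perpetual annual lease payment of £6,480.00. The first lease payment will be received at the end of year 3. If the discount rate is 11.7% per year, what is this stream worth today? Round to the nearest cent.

Value at end of year 2: C / r = £6,480.00 / 0.117 = £55,384.6154
Discount to today: PV = £55,384.6154 / (1 + 0.117)^2 = £55,384.6154 / 1.247689 = £44,389.76

£44389.76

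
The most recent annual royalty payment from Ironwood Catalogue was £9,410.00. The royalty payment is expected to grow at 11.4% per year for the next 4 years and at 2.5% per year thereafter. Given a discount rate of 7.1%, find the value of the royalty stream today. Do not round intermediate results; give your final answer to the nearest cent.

D_1 = 10482.74000
D_2 = 11677.77236
D_3 = 13009.03841
D_4 = 14492.06879
Terminal value at year 4: TV = D_4×(1+g_2)/(r−g_2) = 14854.37051/0.046 = 322921.09799
P_0 = D_1/(1+r)^1 + D_2/(1+r)^2 + D_3/(1+r)^3 + D_4/(1+r)^4 + TV/(1+r)^4
    = 9787.80579 + 10180.78025 + 10589.53240 + 11014.69570 + 245436.15415 = 287008.96829

£287008.97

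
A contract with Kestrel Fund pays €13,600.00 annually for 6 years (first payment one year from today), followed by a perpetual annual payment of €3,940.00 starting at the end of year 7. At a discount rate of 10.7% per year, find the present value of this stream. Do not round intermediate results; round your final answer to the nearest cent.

PV of 6-year annuity: €13,600.00 × [1 − (1+0.107)^−6] / 0.107 = 58035.99250
Perpetuity value at year 6: €3,940.00 / 0.107 = 36822.42991
PV of perpetuity: 36822.42991 / (1+0.107)^6 = 20009.06149
Total PV = 58035.99250 + 20009.06149 = 78045.05399

€78045.05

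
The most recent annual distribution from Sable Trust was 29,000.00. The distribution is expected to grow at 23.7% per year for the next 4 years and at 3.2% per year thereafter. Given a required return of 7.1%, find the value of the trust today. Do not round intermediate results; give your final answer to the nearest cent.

1534105.13

D_1 = 35873.00000
D_2 = 44374.90100
D_3 = 54891.75254
D_4 = 67901.09789
Terminal value at year 4: TV = D_4×(1+g_2)/(r−g_2) = 70073.93302/0.039 = 1796767.51335
P_0 = D_1/(1+r)^1 + D_2/(1+r)^2 + D_3/(1+r)^3 + D_4/(1+r)^4 + TV/(1+r)^4
    = 33494.86461 + 38686.41226 + 44682.62555 + 51608.22390 + 1365633.00176 = 1534105.12808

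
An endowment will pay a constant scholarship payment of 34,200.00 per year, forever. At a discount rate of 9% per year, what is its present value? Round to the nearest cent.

380000.00

Level perpetuity: PV = C / r = 34,200.00 / 0.09 = 380,000.00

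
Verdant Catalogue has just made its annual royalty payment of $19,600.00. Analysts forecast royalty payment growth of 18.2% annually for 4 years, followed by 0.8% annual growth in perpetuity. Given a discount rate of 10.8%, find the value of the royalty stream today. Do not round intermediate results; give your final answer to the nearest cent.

D_1 = 23167.20000
D_2 = 27383.63040
D_3 = 32367.45113
D_4 = 38258.32724
Terminal value at year 4: TV = D_4×(1+g_2)/(r−g_2) = 38564.39386/0.1 = 385643.93857
P_0 = D_1/(1+r)^1 + D_2/(1+r)^2 + D_3/(1+r)^3 + D_4/(1+r)^4 + TV/(1+r)^4
    = 20909.02527 + 22305.47642 + 23795.19235 + 25384.40195 + 255874.77164 = 348268.86763

$348268.87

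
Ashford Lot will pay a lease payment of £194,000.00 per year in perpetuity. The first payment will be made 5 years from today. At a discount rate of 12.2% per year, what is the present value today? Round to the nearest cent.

Value at end of year 4: C / r = £194,000.00 / 0.122 = £1,590,163.9344
Discount to today: PV = £1,590,163.9344 / (1 + 0.122)^4 = £1,590,163.9344 / 1.584789 = £1,003,391.62

£1003391.62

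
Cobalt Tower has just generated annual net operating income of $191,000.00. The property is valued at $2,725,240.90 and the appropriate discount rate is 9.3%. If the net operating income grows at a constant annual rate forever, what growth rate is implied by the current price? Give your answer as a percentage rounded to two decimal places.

2.14%

P = D₀(1+g)/(r−g) ⇒ P(r−g) = D₀(1+g) ⇒ g(P+D₀) = P·r − D₀
g = (P·r − D₀)/(P + D₀) = ($2,725,240.90×0.093 − $191,000.00) / ($2,725,240.90 + $191,000.00) = 0.021414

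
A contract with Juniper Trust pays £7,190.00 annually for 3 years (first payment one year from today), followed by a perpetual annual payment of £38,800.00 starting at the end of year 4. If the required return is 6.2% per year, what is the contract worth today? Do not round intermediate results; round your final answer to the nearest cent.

PV of 3-year annuity: £7,190.00 × [1 − (1+0.062)^−3] / 0.062 = 19148.06021
Perpetuity value at year 3: £38,800.00 / 0.062 = 625806.45161
PV of perpetuity: 625806.45161 / (1+0.062)^3 = 522476.16841
Total PV = 19148.06021 + 522476.16841 = 541624.22862

£541624.23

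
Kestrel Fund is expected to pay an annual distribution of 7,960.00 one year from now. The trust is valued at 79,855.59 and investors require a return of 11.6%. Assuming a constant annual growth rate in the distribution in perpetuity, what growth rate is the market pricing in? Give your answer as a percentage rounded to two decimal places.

1.63%

P = D₁/(r−g) ⇒ g = r − D₁/P = 0.116 − 7,960.00/79,855.59 = 0.016320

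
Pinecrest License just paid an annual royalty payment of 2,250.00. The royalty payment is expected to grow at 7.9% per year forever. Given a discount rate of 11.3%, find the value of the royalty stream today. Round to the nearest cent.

D₁ = D₀ × (1 + g) = 2,250.00 × 1.079 = 2,427.7500
Growing perpetuity: P = D₁ / (r − g) = 2,427.7500 / (0.113 − 0.079) = 71,404.41

71404.41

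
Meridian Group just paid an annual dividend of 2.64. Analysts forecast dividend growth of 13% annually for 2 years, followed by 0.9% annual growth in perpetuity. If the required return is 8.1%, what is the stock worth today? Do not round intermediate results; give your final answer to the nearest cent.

46.07

D_1 = 2.98320
D_2 = 3.37102
Terminal value at year 2: TV = D_2×(1+g_2)/(r−g_2) = 3.40136/0.072 = 47.24104
P_0 = D_1/(1+r)^1 + D_2/(1+r)^2 + TV/(1+r)^2
    = 2.75967 + 2.88476 + 40.42668 = 46.07111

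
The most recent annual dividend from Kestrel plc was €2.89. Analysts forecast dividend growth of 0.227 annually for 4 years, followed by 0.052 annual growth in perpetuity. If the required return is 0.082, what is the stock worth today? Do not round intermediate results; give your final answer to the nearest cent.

D_1 = 3.54603
D_2 = 4.35098
D_3 = 5.33865
D_4 = 6.55052
Terminal value at year 4: TV = D_4×(1+g_2)/(r−g_2) = 6.89115/0.03 = 229.70507
P_0 = D_1/(1+r)^1 + D_2/(1+r)^2 + D_3/(1+r)^3 + D_4/(1+r)^4 + TV/(1+r)^4
    = 3.27729 + 3.71649 + 4.21454 + 4.77933 + 167.59518 = 183.58283

€183.58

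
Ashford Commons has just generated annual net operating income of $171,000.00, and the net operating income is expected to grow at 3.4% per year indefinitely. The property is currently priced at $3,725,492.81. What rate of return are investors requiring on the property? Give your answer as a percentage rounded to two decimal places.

D₁ = $171,000.00 × 1.034 = $176,814.0000
P = D₁/(r − g) ⇒ r = D₁/P + g = $176,814.0000/$3,725,492.81 + 0.034 = 0.047461 + 0.034 = 0.081461

8.15%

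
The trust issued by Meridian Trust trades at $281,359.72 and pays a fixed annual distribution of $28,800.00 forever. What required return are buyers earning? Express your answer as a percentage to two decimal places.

10.24%

P = C/r ⇒ r = C/P = $28,800.00/$281,359.72 = 0.102360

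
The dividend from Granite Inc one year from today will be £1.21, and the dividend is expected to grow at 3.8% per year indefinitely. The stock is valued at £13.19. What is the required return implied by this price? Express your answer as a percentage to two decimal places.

12.97%

P = D₁/(r − g) ⇒ r = D₁/P + g = £1.2100/£13.19 + 0.038 = 0.091736 + 0.038 = 0.129736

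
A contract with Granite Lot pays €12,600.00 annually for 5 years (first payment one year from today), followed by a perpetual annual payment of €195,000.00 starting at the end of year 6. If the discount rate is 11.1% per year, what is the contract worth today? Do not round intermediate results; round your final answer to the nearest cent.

€1084317.52

PV of 5-year annuity: €12,600.00 × [1 − (1+0.111)^−5] / 0.111 = 46451.39456
Perpetuity value at year 5: €195,000.00 / 0.111 = 1756756.75676
PV of perpetuity: 1756756.75676 / (1+0.111)^5 = 1037866.12658
Total PV = 46451.39456 + 1037866.12658 = 1084317.52115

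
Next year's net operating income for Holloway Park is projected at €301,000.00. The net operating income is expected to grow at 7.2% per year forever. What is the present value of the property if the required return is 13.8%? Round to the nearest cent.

Growing perpetuity: P = D₁ / (r − g) = €301,000.0000 / (0.138 − 0.072) = €4,560,606.06

€4560606.06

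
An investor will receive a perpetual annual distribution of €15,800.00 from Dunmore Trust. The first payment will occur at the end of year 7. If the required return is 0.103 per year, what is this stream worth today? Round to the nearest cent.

Value at end of year 6: C / r = €15,800.00 / 0.103 = €153,398.0583
Discount to today: PV = €153,398.0583 / (1 + 0.103)^6 = €153,398.0583 / 1.800749 = €85,185.72

€85185.72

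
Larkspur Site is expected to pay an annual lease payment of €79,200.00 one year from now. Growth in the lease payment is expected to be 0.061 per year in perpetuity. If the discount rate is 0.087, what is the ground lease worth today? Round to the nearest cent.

Growing perpetuity: P = D₁ / (r − g) = €79,200.0000 / (0.087 − 0.061) = €3,046,153.85

€3046153.85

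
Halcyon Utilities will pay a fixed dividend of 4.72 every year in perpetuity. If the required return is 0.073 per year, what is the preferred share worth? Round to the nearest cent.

64.66

Level perpetuity: PV = C / r = 4.72 / 0.073 = 64.66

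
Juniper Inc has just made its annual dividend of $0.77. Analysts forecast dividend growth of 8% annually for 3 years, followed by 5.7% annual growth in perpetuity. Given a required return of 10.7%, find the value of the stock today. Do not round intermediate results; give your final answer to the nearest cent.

D_1 = 0.83160
D_2 = 0.89813
D_3 = 0.96998
Terminal value at year 3: TV = D_3×(1+g_2)/(r−g_2) = 1.02527/0.05 = 20.50534
P_0 = D_1/(1+r)^1 + D_2/(1+r)^2 + D_3/(1+r)^3 + TV/(1+r)^3
    = 0.75122 + 0.73290 + 0.71502 + 15.11556 = 17.31469

$17.31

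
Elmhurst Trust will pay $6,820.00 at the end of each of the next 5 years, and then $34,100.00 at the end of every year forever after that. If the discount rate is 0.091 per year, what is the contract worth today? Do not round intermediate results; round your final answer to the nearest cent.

PV of 5-year annuity: $6,820.00 × [1 − (1+0.091)^−5] / 0.091 = 26458.73428
Perpetuity value at year 5: $34,100.00 / 0.091 = 374725.27473
PV of perpetuity: 374725.27473 / (1+0.091)^5 = 242431.60334
Total PV = 26458.73428 + 242431.60334 = 268890.33761

$268890.34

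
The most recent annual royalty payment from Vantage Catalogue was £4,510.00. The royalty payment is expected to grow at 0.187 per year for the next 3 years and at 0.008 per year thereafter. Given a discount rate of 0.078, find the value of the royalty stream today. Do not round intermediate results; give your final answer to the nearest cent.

D_1 = 5353.37000
D_2 = 6354.45019
D_3 = 7542.73238
Terminal value at year 3: TV = D_3×(1+g_2)/(r−g_2) = 7603.07423/0.07 = 108615.34621
P_0 = D_1/(1+r)^1 + D_2/(1+r)^2 + D_3/(1+r)^3 + TV/(1+r)^3
    = 4966.02041 + 5468.15049 + 6021.05253 + 86703.15643 = 103158.37986

£103158.38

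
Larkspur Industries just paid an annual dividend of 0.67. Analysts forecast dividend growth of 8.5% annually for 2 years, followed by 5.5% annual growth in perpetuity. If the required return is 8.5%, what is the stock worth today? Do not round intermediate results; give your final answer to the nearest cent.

24.90

D_1 = 0.72695
D_2 = 0.78874
Terminal value at year 2: TV = D_2×(1+g_2)/(r−g_2) = 0.83212/0.03 = 27.73738
P_0 = D_1/(1+r)^1 + D_2/(1+r)^2 + TV/(1+r)^2
    = 0.67000 + 0.67000 + 23.56167 = 24.90167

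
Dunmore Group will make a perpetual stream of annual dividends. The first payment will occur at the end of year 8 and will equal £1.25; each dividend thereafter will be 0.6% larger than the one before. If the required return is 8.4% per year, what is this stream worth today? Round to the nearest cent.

£9.11

Value at end of year 7: C₁ / (r − g) = £1.25 / (0.084 − 0.006) = £16.0256
Discount to today: PV = £16.0256 / (1 + 0.084)^7 = £16.0256 / 1.758754 = £9.11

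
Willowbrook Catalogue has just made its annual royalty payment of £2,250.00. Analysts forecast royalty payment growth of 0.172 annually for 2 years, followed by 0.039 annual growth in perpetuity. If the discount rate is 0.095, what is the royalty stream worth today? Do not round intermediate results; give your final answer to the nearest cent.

£52808.81

D_1 = 2637.00000
D_2 = 3090.56400
Terminal value at year 2: TV = D_2×(1+g_2)/(r−g_2) = 3211.09600/0.056 = 57340.99993
P_0 = D_1/(1+r)^1 + D_2/(1+r)^2 + TV/(1+r)^2
    = 2408.21918 + 2577.56427 + 47823.02281 = 52808.80626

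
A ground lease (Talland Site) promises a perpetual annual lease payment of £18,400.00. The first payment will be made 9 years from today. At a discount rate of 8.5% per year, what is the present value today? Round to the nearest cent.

Value at end of year 8: C / r = £18,400.00 / 0.085 = £216,470.5882
Discount to today: PV = £216,470.5882 / (1 + 0.085)^8 = £216,470.5882 / 1.920604 = £112,709.62

£112709.62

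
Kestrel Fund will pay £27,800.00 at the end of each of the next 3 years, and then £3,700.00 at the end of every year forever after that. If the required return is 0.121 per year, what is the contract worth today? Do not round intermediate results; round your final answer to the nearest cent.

PV of 3-year annuity: £27,800.00 × [1 − (1+0.121)^−3] / 0.121 = 66656.33729
Perpetuity value at year 3: £3,700.00 / 0.121 = 30578.51240
PV of perpetuity: 30578.51240 / (1+0.121)^3 = 21706.98549
Total PV = 66656.33729 + 21706.98549 = 88363.32278

£88363.32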